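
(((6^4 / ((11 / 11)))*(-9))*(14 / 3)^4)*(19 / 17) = -105106176 / 17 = -6182716.24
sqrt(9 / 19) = 3 * sqrt(19) / 19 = 0.69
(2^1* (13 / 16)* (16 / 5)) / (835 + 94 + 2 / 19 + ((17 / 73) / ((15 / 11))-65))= 108186 / 17981263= 0.01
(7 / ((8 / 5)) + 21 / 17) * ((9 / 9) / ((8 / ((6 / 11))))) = 2289 / 5984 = 0.38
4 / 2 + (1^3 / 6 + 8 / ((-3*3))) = 23 / 18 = 1.28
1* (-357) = -357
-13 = -13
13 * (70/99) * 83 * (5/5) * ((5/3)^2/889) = 269750/113157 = 2.38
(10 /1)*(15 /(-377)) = -150 /377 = -0.40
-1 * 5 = -5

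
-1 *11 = -11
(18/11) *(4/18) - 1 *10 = -106/11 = -9.64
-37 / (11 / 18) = -666 / 11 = -60.55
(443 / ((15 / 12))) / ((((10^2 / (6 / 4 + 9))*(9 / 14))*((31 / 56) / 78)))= 31605392 / 3875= 8156.23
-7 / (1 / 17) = -119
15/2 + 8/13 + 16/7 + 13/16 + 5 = 23607/1456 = 16.21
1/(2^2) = 1/4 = 0.25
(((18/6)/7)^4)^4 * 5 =215233605/33232930569601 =0.00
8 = 8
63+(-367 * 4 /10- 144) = -1139 /5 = -227.80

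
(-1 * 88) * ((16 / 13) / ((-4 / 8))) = 2816 / 13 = 216.62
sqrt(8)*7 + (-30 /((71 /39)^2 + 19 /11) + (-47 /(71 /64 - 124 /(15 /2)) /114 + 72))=14*sqrt(2) + 156801641491 /2373043855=85.88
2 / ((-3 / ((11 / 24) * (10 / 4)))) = -55 / 72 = -0.76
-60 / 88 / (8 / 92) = -345 / 44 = -7.84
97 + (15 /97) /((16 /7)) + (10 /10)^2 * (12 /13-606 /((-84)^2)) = 290373245 /2965872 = 97.90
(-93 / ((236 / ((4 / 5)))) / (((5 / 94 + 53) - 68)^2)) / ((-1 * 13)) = 821748 / 7570385875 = 0.00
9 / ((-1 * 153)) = -1 / 17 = -0.06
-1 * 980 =-980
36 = 36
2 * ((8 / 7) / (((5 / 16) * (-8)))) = -32 / 35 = -0.91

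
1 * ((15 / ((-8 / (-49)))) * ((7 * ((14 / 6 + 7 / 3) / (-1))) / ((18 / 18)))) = -12005 / 4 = -3001.25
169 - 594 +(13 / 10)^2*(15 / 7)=-58993 / 140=-421.38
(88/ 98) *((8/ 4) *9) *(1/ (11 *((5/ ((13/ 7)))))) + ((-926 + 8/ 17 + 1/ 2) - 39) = -56180731/ 58310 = -963.48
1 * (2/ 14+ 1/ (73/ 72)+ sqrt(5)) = 577/ 511+ sqrt(5) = 3.37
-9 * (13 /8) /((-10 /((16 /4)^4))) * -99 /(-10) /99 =936 /25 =37.44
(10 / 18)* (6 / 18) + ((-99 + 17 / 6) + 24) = -71.98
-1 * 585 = -585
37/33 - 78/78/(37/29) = 412/1221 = 0.34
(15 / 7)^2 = 225 / 49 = 4.59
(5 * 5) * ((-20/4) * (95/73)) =-11875/73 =-162.67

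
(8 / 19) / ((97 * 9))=8 / 16587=0.00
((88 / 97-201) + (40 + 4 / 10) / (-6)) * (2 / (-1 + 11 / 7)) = -1053262 / 1455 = -723.89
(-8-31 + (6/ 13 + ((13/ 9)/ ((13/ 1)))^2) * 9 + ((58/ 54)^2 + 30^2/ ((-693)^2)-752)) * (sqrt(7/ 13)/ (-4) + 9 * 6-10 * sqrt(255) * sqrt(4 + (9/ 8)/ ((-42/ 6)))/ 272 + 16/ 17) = -41227724723930/ 955215261 + 44141032895 * sqrt(91)/ 2921834916 + 1103525822375 * sqrt(30702)/ 213968218464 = -42112.87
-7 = -7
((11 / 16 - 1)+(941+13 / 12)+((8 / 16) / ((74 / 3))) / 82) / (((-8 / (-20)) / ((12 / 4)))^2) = 5143200225 / 97088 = 52974.62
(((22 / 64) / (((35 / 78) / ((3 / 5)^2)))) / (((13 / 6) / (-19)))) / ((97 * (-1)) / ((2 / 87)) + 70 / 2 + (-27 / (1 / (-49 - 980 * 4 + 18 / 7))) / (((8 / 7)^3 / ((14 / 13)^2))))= -45776016 / 1495727232125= -0.00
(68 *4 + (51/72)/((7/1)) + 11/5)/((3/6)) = 230413/420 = 548.60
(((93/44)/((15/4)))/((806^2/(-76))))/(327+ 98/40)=-76/379717481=-0.00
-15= -15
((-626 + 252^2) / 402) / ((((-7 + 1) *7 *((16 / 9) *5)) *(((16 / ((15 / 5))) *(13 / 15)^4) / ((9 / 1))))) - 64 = -447525568337 / 6858295808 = -65.25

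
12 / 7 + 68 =488 / 7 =69.71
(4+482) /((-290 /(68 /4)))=-4131 /145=-28.49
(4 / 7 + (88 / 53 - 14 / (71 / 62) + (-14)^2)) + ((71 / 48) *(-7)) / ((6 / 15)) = 404903831 / 2528736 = 160.12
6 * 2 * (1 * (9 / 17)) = 108 / 17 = 6.35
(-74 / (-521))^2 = 5476 / 271441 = 0.02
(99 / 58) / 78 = 33 / 1508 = 0.02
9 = 9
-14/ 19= -0.74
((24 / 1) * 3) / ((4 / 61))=1098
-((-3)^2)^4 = -6561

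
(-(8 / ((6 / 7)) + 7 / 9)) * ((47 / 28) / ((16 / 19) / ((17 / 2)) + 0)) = -197353 / 1152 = -171.31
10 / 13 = 0.77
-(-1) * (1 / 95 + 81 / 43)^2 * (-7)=-419136508 / 16687225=-25.12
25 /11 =2.27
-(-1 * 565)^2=-319225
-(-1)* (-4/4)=-1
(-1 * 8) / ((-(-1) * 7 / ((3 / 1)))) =-24 / 7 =-3.43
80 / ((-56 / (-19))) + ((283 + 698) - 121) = 6210 / 7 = 887.14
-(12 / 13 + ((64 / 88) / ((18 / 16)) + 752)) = -969844 / 1287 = -753.57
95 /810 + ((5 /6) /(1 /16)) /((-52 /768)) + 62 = -283901 /2106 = -134.81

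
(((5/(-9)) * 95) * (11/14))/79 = -5225/9954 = -0.52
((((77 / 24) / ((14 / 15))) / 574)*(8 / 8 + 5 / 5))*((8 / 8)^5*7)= 0.08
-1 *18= -18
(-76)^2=5776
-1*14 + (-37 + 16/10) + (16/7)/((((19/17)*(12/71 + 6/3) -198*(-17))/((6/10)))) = -878689577/17787385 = -49.40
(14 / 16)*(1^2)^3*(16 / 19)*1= 14 / 19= 0.74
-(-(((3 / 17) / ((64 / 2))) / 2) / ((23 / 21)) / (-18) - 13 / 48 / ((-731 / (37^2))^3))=-6137700098311 / 3449937213312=-1.78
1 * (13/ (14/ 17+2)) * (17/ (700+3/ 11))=41327/ 369744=0.11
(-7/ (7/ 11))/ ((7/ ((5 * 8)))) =-440/ 7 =-62.86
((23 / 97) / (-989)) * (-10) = 10 / 4171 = 0.00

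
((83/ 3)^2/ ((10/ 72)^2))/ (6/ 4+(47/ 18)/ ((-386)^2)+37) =2660515486848/ 2581356875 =1030.67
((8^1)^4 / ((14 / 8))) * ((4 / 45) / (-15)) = -65536 / 4725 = -13.87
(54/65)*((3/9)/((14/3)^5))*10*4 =2187/436982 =0.01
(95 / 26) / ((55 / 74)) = 4.92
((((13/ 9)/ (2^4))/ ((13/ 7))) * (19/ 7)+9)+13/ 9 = 1523/ 144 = 10.58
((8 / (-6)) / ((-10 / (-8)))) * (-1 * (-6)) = -32 / 5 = -6.40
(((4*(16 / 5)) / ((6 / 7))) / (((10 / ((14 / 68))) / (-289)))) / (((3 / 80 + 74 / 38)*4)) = -72352 / 6465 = -11.19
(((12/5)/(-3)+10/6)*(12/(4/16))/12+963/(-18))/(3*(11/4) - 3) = -3002/315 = -9.53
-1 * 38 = -38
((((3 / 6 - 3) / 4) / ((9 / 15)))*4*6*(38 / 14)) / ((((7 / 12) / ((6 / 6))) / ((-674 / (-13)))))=-3841800 / 637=-6031.08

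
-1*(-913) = 913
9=9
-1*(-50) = 50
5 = 5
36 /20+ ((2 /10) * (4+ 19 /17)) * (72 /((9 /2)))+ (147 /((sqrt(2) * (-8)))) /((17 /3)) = 309 /17 - 441 * sqrt(2) /272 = 15.88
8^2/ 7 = 64/ 7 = 9.14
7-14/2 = 0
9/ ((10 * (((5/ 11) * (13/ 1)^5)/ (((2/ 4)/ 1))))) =99/ 37129300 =0.00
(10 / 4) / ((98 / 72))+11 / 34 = 2.16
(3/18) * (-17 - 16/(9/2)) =-185/54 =-3.43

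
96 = 96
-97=-97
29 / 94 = 0.31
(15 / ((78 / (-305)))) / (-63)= 1525 / 1638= 0.93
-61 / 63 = -0.97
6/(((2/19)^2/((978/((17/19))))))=10062153/17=591891.35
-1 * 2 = -2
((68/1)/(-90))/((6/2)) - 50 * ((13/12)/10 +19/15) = -37261/540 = -69.00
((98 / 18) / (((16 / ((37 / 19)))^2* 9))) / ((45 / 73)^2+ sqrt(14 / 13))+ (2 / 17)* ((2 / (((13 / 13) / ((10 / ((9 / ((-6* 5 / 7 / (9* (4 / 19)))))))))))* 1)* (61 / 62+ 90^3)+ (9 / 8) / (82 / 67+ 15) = -1484963447249728147905567193 / 3444647927070233044224+ 1904982404521* sqrt(182) / 2577079968770304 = -431092.94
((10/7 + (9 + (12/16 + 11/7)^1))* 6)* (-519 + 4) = -78795/2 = -39397.50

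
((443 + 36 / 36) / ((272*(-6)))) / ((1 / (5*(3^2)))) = -1665 / 136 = -12.24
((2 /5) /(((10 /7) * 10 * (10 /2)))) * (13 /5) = 91 /6250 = 0.01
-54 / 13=-4.15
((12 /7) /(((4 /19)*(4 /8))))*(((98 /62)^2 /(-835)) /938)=-2793 /53763145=-0.00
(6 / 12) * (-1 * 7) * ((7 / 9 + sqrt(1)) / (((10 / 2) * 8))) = -7 / 45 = -0.16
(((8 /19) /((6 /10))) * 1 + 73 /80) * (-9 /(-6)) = 7361 /3040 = 2.42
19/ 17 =1.12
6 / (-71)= -6 / 71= -0.08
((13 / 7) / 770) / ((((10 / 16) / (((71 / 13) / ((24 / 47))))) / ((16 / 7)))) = 26696 / 282975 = 0.09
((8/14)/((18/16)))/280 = 4/2205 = 0.00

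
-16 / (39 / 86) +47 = 457 / 39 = 11.72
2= 2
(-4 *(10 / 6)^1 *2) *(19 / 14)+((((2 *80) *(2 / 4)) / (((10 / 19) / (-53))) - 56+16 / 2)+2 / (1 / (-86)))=-174176 / 21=-8294.10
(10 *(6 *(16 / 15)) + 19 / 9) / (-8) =-595 / 72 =-8.26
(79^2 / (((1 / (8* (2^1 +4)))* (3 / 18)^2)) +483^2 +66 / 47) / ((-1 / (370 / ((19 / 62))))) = -11879105192700 / 893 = -13302469420.72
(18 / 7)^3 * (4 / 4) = 5832 / 343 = 17.00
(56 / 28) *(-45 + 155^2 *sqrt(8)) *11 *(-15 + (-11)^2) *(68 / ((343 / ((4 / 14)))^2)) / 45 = -634304 / 5764801 + 6095661440 *sqrt(2) / 51883209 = 166.04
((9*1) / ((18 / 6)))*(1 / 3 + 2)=7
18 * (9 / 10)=81 / 5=16.20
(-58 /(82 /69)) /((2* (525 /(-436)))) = 20.27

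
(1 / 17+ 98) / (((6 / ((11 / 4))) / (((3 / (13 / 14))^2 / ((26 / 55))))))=992.36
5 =5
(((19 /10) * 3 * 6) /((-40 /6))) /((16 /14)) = -3591 /800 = -4.49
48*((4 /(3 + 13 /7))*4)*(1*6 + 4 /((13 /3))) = 241920 /221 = 1094.66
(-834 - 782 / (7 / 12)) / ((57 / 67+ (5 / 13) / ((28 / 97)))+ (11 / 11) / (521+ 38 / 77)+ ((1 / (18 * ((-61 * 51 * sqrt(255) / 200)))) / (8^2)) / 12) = -46641028383000506625240531805194240 / 46866450654749065339826815949011 - 389275052788696861187856000 * sqrt(255) / 46866450654749065339826815949011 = -995.19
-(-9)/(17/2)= 18/17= 1.06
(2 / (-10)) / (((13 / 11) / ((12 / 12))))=-11 / 65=-0.17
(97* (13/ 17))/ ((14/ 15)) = 18915/ 238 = 79.47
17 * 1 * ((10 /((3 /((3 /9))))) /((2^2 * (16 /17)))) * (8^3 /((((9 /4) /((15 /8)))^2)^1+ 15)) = 578000 /3699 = 156.26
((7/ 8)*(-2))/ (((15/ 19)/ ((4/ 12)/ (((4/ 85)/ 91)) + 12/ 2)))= -1038331/ 720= -1442.13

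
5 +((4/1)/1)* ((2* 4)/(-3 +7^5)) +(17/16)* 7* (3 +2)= 2835803/67216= 42.19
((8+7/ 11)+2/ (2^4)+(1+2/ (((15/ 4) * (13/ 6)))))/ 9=19081/ 17160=1.11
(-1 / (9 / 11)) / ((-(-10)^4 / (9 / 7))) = 11 / 70000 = 0.00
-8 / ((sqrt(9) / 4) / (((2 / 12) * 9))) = -16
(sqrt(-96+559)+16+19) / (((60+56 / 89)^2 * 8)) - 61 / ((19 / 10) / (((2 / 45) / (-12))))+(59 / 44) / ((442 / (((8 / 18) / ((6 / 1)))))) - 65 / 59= -295084805310505 / 300686097748608+7921 * sqrt(463) / 232934528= -0.98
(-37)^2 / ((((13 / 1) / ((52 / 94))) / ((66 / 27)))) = 60236 / 423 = 142.40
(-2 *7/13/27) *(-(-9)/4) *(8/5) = -28/195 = -0.14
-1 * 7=-7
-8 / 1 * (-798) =6384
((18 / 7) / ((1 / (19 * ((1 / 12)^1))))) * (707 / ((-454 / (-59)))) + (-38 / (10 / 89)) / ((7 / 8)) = -395219 / 31780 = -12.44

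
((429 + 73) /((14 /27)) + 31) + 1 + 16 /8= 7015 /7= 1002.14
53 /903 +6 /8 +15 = 57101 /3612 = 15.81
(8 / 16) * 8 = 4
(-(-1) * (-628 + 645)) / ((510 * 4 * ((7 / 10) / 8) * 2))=1 / 21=0.05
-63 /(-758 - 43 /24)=0.08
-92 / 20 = -4.60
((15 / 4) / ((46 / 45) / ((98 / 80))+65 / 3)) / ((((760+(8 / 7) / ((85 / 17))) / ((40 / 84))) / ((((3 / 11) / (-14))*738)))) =-8717625 / 5808686048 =-0.00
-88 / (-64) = 11 / 8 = 1.38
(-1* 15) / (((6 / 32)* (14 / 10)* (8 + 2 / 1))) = -40 / 7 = -5.71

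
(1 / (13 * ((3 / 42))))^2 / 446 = 98 / 37687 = 0.00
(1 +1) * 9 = 18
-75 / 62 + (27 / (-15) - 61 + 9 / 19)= -374227 / 5890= -63.54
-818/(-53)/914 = 409/24221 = 0.02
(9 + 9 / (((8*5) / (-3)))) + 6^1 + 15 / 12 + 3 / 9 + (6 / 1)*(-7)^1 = -3131 / 120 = -26.09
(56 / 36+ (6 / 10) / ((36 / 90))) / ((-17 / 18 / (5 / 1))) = -16.18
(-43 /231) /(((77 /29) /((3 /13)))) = -1247 /77077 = -0.02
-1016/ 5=-203.20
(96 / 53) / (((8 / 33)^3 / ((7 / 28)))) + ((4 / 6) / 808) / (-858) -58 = -11559094399 / 440915904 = -26.22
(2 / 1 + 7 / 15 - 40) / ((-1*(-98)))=-563 / 1470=-0.38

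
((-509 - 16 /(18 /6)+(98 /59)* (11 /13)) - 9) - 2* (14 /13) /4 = -1202195 /2301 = -522.47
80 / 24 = 10 / 3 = 3.33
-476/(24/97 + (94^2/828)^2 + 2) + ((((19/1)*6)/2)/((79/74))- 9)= 219489811323/5447277283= 40.29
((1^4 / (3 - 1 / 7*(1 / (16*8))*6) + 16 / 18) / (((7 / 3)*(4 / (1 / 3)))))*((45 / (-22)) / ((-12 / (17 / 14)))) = 17425 / 1927464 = 0.01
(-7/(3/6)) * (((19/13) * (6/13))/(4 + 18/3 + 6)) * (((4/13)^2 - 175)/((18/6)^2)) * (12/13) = 3931347/371293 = 10.59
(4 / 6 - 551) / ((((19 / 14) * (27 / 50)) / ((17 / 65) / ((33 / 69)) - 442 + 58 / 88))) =5603682595 / 16929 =331010.84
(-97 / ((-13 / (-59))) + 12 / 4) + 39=-5177 / 13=-398.23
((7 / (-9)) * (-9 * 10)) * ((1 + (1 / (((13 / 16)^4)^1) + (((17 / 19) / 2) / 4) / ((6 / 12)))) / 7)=38184545 / 1085318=35.18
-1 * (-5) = 5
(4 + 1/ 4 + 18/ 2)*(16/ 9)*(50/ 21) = 10600/ 189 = 56.08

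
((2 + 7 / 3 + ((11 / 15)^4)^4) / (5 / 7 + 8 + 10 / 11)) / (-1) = -2195197050555696228272 / 4867190591583251953125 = -0.45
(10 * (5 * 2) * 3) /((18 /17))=850 /3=283.33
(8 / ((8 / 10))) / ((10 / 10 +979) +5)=2 / 197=0.01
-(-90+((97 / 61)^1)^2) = 325481 / 3721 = 87.47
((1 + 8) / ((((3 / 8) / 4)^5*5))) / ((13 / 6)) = 67108864 / 585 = 114716.01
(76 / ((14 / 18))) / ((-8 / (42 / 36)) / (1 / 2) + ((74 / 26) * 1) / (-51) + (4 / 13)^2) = -5895396 / 825079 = -7.15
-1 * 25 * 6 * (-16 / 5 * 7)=3360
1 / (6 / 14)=7 / 3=2.33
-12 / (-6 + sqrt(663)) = 12 / (6 - sqrt(663)) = -0.61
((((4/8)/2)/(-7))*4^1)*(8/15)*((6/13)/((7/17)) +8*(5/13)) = -3056/9555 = -0.32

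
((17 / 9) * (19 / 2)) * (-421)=-7554.61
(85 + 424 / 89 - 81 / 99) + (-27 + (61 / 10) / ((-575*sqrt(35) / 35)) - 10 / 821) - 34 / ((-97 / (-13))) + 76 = 10398686105 / 77964623 - 61*sqrt(35) / 5750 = 133.31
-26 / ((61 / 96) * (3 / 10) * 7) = -8320 / 427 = -19.48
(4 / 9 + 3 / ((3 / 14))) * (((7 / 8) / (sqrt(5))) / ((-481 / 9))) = -7 * sqrt(5) / 148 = -0.11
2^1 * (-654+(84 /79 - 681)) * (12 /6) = -421524 /79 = -5335.75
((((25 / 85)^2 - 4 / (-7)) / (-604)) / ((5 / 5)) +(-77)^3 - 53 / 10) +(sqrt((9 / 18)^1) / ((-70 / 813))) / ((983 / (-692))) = -2789202488973 / 6109460 +140649 * sqrt(2) / 34405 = -456532.52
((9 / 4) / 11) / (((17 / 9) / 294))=31.84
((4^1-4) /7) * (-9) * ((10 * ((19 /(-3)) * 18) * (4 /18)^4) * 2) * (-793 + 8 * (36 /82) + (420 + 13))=0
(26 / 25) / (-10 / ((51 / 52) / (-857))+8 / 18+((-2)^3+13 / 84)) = 111384 / 935051375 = 0.00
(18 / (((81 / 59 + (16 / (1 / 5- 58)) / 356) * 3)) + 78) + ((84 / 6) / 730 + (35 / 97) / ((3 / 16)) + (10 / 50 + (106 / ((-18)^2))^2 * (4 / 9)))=73624007415804725 / 870630673297149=84.56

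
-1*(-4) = 4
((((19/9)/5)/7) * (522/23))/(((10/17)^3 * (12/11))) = 29777693/4830000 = 6.17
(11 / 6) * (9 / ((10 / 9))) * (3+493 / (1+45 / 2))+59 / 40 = 672211 / 1880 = 357.56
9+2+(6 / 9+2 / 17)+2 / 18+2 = 2126 / 153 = 13.90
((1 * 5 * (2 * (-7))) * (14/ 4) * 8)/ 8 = -245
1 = 1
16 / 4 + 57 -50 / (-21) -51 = 260 / 21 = 12.38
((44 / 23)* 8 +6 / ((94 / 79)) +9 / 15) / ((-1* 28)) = -8087 / 10810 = -0.75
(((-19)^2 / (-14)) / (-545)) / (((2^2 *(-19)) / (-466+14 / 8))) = 35283 / 122080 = 0.29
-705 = -705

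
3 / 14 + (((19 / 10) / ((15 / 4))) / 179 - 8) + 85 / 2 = 3262541 / 93975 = 34.72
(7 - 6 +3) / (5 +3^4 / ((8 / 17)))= 32 / 1417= 0.02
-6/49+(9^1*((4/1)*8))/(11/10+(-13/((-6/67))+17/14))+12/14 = 4078476/1517579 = 2.69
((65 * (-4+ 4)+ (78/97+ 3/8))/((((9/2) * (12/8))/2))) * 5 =1525/873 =1.75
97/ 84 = 1.15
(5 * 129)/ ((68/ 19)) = 12255/ 68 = 180.22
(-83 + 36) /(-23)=2.04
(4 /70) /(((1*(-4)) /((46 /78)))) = -23 /2730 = -0.01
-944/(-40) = 118/5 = 23.60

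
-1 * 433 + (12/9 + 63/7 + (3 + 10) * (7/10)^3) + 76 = -1026623/3000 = -342.21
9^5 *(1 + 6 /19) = 1476225 /19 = 77696.05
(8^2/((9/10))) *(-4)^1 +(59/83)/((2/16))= -208232/747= -278.76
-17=-17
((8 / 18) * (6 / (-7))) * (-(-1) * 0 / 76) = 0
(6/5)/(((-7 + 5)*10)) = -3/50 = -0.06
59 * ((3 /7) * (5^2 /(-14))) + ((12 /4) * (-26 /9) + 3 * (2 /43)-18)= -906181 /12642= -71.68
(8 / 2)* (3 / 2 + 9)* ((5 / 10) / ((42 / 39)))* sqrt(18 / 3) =39* sqrt(6) / 2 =47.77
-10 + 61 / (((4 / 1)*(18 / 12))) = 1 / 6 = 0.17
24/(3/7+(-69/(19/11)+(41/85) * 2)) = -135660/217927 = -0.62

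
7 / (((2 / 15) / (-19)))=-1995 / 2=-997.50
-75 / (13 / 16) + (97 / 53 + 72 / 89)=-5498563 / 61321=-89.67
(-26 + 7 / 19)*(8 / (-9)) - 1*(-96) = 118.78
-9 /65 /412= -9 /26780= -0.00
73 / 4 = 18.25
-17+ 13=-4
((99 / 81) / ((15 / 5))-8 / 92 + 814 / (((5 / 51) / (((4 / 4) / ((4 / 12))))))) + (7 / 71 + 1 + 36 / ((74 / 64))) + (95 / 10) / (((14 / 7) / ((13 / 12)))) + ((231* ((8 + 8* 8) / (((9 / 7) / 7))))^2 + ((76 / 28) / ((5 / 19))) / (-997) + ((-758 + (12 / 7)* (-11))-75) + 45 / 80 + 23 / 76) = 70950560975660132817383 / 8652835822680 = 8199688799.10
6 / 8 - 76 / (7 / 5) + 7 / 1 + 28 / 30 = -19153 / 420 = -45.60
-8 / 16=-1 / 2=-0.50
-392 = -392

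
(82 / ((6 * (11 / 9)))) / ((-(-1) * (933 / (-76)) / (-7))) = 21812 / 3421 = 6.38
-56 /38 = -28 /19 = -1.47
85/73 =1.16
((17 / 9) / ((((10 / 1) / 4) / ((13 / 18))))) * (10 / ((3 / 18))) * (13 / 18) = 5746 / 243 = 23.65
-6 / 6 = -1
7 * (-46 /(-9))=322 /9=35.78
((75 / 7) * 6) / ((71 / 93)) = 41850 / 497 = 84.21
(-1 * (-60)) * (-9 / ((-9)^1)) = 60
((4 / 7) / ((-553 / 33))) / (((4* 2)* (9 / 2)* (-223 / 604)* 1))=6644 / 2589699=0.00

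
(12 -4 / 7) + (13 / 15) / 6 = 7291 / 630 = 11.57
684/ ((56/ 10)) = 855/ 7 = 122.14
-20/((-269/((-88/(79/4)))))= -7040/21251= -0.33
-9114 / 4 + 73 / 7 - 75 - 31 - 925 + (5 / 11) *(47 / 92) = -23368977 / 7084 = -3298.84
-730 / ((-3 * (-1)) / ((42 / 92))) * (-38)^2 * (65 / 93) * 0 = 0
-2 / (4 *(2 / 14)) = -7 / 2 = -3.50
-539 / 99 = -49 / 9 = -5.44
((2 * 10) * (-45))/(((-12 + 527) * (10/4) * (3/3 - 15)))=36/721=0.05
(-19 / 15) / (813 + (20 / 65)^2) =-3211 / 2061195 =-0.00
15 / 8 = 1.88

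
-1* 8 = -8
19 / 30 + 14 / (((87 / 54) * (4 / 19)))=36461 / 870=41.91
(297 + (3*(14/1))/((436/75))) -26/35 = 2315567/7630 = 303.48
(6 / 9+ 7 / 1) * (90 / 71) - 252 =-17202 / 71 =-242.28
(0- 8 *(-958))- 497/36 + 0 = 275407/36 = 7650.19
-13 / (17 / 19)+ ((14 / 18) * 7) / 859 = -1908724 / 131427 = -14.52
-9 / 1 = -9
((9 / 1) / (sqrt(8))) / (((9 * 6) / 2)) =sqrt(2) / 12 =0.12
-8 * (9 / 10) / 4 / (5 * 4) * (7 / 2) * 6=-1.89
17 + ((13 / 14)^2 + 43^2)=365905 / 196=1866.86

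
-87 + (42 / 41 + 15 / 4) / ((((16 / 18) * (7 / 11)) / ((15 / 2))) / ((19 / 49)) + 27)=-86.82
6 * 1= 6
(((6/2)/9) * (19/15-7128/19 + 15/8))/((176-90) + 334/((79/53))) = -67007563/167552640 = -0.40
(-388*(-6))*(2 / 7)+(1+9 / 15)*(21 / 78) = 302836 / 455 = 665.57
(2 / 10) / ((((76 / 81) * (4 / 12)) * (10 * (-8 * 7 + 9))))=-243 / 178600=-0.00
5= 5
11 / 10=1.10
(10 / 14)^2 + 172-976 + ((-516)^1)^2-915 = 12962338 / 49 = 264537.51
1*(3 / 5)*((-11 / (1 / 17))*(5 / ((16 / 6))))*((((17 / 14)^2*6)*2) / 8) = -1459161 / 3136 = -465.29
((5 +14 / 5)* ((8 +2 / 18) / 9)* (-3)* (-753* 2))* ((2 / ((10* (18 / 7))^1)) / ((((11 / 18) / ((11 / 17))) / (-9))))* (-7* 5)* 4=280122024 / 85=3295553.22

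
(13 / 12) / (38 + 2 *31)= 13 / 1200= 0.01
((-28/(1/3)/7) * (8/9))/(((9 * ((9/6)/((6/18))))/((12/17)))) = -256/1377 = -0.19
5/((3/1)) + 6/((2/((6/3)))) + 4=35/3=11.67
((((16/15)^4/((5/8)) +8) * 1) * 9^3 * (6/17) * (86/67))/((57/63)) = 248616762912/67628125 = 3676.23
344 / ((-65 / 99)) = -34056 / 65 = -523.94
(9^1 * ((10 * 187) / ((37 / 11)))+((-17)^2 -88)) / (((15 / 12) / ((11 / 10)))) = 4236474 / 925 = 4579.97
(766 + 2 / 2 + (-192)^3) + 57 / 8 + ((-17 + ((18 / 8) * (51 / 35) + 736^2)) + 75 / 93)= -56727539257 / 8680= -6535430.79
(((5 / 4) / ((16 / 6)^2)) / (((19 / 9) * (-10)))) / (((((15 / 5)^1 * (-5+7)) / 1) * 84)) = -9 / 544768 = -0.00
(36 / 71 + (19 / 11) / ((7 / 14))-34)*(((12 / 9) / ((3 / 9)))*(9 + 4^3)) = -8771.22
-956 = -956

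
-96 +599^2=358705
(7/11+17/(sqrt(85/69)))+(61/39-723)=-705.48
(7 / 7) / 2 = 1 / 2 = 0.50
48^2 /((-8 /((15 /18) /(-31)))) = 240 /31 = 7.74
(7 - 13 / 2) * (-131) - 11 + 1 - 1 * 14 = -179 / 2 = -89.50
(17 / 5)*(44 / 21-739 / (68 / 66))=-510631 / 210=-2431.58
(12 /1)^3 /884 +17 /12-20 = -44099 /2652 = -16.63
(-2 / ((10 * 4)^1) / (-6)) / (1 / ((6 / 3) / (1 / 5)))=1 / 12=0.08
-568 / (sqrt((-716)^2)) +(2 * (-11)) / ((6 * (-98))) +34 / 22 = 457073 / 578886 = 0.79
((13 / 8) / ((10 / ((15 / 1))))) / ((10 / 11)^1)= 429 / 160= 2.68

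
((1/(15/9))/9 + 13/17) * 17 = 212/15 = 14.13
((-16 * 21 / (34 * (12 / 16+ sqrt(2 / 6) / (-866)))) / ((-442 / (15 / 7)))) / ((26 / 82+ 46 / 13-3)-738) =-0.00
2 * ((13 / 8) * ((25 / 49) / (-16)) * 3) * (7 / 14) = -975 / 6272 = -0.16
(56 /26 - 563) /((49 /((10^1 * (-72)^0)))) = -72910 /637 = -114.46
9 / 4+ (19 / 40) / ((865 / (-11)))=77641 / 34600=2.24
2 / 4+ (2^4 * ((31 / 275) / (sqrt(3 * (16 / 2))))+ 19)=124 * sqrt(6) / 825+ 39 / 2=19.87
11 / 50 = 0.22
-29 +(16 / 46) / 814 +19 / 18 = -4708511 / 168498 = -27.94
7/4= 1.75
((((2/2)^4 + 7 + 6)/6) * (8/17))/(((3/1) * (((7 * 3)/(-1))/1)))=-8/459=-0.02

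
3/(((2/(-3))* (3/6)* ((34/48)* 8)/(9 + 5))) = -378/17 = -22.24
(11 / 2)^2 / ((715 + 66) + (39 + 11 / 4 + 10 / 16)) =242 / 6587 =0.04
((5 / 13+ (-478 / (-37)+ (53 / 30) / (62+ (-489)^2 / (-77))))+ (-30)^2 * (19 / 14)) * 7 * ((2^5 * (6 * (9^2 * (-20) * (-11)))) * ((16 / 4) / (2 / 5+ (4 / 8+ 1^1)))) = 133334940392312693760 / 2141697233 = 62256671175.48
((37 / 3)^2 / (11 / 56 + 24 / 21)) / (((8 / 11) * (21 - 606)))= -0.27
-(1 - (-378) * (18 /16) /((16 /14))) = -11939 /32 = -373.09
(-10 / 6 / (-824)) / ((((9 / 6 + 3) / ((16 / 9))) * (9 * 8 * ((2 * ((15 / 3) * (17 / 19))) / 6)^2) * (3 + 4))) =361 / 506336670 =0.00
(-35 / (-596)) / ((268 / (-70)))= -1225 / 79864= -0.02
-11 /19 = -0.58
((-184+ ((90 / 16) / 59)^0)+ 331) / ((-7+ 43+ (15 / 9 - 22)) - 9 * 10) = -444 / 223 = -1.99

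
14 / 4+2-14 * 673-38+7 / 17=-321439 / 34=-9454.09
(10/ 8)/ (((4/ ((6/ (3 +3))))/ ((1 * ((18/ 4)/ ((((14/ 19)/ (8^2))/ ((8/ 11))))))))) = 6840/ 77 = 88.83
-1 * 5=-5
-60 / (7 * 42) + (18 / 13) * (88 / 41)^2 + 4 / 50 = 167433544 / 26769925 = 6.25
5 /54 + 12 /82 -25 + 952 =2052907 /2214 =927.24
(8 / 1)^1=8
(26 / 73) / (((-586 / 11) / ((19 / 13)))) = -209 / 21389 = -0.01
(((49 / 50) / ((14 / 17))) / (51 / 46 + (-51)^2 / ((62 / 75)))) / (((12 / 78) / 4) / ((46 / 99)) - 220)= -1492309 / 868028479725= -0.00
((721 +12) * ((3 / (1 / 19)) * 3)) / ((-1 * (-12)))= 41781 / 4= 10445.25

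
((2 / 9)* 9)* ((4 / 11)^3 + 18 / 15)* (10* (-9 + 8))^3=-3322400 / 1331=-2496.17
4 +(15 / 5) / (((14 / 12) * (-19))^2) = 70864 / 17689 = 4.01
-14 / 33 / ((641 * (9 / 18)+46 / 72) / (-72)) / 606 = 2016 / 12844271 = 0.00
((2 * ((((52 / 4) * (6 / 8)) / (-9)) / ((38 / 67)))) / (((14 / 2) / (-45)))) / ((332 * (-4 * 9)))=-4355 / 2119488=-0.00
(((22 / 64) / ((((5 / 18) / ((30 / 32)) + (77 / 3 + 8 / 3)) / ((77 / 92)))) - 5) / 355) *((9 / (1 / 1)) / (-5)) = 102201219 / 4039388800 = 0.03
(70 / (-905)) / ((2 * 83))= -7 / 15023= -0.00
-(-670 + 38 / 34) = 11371 / 17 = 668.88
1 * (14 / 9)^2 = 196 / 81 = 2.42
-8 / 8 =-1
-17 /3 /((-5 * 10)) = 17 /150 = 0.11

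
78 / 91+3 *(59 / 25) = 1389 / 175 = 7.94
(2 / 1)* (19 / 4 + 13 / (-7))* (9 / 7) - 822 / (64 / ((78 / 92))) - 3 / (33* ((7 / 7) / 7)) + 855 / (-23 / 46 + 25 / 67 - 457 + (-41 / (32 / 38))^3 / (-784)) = -40240707563935649 / 5878283691344064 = -6.85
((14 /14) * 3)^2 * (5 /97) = 45 /97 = 0.46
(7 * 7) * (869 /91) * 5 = 30415 /13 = 2339.62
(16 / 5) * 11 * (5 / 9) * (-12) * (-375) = 88000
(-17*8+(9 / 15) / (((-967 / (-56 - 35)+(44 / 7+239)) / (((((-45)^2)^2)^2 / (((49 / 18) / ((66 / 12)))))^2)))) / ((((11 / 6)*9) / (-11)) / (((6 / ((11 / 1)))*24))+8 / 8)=259385956042433661620714502999012 / 84870205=3056266401647476421445129.00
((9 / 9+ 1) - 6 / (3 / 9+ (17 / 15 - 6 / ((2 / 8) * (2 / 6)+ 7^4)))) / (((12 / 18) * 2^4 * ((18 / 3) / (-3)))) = 1991337 / 20249792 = 0.10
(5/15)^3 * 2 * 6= 0.44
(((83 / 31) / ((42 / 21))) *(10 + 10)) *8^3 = 424960 / 31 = 13708.39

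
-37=-37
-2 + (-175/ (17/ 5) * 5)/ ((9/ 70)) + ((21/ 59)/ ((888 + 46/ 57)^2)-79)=-48252637278551591/ 23169043428588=-2082.63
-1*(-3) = 3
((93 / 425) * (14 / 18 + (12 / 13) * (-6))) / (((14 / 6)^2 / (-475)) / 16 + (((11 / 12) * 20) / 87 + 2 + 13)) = -456677616 / 6667697959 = -0.07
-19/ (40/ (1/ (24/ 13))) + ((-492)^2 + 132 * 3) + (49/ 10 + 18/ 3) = 232771817/ 960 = 242470.64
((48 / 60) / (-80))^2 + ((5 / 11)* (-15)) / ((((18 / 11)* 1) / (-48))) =2000001 / 10000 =200.00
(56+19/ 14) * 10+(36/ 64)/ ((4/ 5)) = 257275/ 448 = 574.27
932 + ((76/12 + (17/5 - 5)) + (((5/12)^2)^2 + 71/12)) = 97737077/103680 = 942.68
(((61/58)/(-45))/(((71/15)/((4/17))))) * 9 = -366/35003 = -0.01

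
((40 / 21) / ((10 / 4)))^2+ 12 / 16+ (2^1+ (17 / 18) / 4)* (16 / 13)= 93623 / 22932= 4.08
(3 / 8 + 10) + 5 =123 / 8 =15.38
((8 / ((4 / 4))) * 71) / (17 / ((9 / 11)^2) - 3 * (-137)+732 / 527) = 3030777 / 2335961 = 1.30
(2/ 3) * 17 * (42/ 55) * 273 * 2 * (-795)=-41323464/ 11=-3756678.55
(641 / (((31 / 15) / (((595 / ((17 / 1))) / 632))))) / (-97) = -336525 / 1900424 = -0.18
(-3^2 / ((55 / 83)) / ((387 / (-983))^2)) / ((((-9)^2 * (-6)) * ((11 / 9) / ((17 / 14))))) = 1363433779 / 7611260580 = 0.18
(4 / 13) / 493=4 / 6409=0.00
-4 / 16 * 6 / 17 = -3 / 34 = -0.09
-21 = -21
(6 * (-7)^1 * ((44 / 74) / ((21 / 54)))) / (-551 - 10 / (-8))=3168 / 27121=0.12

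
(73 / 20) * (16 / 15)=292 / 75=3.89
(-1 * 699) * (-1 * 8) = 5592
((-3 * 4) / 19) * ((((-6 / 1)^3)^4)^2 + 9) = -56860576059859402860 / 19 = -2992661897887336992.63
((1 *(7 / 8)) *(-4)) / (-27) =7 / 54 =0.13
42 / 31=1.35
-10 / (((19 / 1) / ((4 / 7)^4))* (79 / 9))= -23040 / 3603901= -0.01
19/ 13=1.46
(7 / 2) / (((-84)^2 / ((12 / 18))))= 1 / 3024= 0.00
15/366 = 5/122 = 0.04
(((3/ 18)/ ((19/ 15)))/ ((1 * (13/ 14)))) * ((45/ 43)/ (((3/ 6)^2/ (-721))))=-4542300/ 10621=-427.67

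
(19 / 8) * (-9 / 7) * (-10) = 855 / 28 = 30.54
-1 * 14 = -14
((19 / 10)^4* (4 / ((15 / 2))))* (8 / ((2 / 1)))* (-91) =-23718422 / 9375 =-2529.97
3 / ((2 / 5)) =15 / 2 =7.50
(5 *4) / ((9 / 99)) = 220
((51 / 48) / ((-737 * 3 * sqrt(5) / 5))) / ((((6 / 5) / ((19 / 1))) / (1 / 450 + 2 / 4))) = -36499 * sqrt(5) / 9551520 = -0.01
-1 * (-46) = 46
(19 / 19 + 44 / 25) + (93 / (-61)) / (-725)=122154 / 44225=2.76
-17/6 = -2.83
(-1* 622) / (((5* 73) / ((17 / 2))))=-5287 / 365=-14.48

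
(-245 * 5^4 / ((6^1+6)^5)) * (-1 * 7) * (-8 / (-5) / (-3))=-214375 / 93312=-2.30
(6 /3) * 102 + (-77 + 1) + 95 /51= 6623 /51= 129.86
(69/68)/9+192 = 39191/204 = 192.11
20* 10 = 200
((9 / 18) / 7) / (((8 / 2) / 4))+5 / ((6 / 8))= 283 / 42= 6.74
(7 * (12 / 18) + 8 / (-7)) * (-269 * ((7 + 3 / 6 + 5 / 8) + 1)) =-726569 / 84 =-8649.63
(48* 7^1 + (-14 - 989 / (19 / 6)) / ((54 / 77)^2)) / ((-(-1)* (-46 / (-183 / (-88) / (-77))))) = -859307 / 4469256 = -0.19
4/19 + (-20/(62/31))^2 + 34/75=143446/1425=100.66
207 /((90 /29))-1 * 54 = 127 /10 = 12.70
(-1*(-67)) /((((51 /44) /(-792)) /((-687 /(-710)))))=-267336432 /6035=-44297.67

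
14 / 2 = 7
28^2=784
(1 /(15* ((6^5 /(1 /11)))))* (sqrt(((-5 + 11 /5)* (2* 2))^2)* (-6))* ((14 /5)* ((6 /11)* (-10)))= 196 /245025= 0.00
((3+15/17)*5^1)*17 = 330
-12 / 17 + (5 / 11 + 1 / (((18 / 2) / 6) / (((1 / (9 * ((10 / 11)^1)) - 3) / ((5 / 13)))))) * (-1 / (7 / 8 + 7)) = -1035268 / 7952175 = -0.13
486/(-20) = -243/10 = -24.30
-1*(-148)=148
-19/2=-9.50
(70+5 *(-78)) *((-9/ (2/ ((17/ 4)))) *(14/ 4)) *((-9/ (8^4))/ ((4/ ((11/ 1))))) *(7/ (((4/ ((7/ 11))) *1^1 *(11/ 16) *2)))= -104.83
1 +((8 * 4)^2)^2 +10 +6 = 1048593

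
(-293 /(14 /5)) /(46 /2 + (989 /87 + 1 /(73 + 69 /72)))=-3.04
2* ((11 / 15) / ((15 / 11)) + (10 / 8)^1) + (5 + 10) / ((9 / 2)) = 3109 / 450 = 6.91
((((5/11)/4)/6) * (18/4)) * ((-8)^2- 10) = 405/88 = 4.60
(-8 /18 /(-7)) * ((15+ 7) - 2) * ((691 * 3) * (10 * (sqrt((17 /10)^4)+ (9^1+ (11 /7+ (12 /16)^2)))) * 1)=18088998 /49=369163.22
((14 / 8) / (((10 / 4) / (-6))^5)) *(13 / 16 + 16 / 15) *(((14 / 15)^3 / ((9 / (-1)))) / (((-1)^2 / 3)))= 138604928 / 1953125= 70.97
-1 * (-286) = 286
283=283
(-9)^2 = 81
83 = 83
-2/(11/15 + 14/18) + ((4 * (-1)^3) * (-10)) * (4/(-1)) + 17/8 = -21651/136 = -159.20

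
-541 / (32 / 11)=-5951 / 32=-185.97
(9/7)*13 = 117/7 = 16.71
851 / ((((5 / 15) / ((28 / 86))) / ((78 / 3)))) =929292 / 43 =21611.44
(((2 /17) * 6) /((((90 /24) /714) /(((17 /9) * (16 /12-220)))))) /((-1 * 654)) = 1249024 /14715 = 84.88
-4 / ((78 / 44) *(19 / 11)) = -968 / 741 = -1.31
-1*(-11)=11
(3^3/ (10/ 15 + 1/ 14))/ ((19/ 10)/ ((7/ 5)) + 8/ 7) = 2268/ 155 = 14.63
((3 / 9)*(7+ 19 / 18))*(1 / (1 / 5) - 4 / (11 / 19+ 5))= 32915 / 2862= 11.50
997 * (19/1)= 18943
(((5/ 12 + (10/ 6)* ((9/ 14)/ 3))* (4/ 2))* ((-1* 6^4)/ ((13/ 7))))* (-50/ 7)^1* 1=7714.29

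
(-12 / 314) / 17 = -6 / 2669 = -0.00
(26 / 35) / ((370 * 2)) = 13 / 12950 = 0.00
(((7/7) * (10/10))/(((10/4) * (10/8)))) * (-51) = -408/25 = -16.32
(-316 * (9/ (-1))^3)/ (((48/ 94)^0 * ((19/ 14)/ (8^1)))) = 25800768/ 19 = 1357935.16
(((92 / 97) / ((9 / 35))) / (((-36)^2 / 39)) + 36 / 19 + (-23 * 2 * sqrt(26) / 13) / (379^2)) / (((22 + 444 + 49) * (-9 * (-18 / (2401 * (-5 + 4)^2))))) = 8626934659 / 149456168280-55223 * sqrt(26) / 77895796095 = 0.06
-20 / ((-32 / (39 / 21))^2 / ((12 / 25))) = -507 / 15680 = -0.03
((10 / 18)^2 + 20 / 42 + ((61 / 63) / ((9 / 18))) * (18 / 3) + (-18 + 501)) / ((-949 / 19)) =-5336986 / 538083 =-9.92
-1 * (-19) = 19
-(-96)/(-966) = -16/161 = -0.10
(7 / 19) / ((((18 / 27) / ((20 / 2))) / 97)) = 10185 / 19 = 536.05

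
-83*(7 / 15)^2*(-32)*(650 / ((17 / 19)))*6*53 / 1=6814860416 / 51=133624714.04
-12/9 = -4/3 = -1.33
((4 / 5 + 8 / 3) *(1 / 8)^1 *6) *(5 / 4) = 13 / 4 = 3.25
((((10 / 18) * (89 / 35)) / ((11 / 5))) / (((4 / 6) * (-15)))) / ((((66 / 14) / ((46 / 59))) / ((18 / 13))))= -4094 / 278421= -0.01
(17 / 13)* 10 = 170 / 13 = 13.08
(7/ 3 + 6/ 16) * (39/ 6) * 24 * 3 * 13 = 16477.50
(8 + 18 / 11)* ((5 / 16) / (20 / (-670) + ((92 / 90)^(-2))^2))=9937153910 / 2923656593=3.40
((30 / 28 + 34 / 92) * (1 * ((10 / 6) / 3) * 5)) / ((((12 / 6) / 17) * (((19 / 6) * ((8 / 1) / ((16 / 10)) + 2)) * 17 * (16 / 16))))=5800 / 64239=0.09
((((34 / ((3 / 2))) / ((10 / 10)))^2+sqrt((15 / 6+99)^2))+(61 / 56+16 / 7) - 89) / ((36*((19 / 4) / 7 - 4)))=-266945 / 60264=-4.43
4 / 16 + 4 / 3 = 19 / 12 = 1.58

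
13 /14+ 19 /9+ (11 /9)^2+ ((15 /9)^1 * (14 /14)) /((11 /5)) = 66001 /12474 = 5.29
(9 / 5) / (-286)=-9 / 1430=-0.01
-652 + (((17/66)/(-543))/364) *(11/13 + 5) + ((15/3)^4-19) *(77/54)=212.11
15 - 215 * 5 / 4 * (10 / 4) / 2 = -5135 / 16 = -320.94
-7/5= -1.40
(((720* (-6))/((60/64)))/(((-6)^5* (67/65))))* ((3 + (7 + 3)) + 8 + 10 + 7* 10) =105040/1809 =58.07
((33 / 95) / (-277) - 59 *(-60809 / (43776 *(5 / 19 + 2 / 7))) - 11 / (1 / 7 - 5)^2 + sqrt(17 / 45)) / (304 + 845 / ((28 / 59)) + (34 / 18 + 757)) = 84 *sqrt(85) / 3582715 + 18257125268249 / 348757414016320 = 0.05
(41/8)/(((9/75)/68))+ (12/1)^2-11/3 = 6089/2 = 3044.50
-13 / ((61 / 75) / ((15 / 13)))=-1125 / 61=-18.44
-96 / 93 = -32 / 31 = -1.03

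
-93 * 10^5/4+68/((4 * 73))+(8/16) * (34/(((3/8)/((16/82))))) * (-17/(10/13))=-104389640897/44895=-2325195.25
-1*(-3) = 3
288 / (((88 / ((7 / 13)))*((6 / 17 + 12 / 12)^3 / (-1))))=-1238076 / 1739881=-0.71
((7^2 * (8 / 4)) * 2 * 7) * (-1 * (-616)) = 845152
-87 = -87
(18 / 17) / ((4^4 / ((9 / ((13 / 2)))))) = 81 / 14144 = 0.01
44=44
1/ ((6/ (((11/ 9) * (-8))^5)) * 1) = -2638659584/ 177147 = -14895.31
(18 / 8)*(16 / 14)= 2.57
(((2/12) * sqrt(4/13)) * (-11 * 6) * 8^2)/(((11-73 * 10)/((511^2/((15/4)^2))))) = 10085.13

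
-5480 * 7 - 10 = -38370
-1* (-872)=872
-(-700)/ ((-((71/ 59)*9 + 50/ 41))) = -1693300/ 29149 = -58.09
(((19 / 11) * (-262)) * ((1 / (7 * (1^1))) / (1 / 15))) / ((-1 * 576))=12445 / 7392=1.68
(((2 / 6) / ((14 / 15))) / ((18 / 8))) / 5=2 / 63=0.03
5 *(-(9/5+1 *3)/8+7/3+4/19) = 554/57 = 9.72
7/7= 1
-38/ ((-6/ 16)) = 101.33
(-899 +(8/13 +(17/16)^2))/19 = -2986067/63232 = -47.22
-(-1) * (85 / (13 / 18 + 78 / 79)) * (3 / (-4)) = -10665 / 286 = -37.29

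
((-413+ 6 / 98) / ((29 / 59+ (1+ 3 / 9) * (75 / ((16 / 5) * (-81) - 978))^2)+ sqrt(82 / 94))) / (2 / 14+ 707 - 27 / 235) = 1309065193645658702848540 / 2825953027848189423720669 - 18702010321656451148990 * sqrt(1927) / 941984342616063141240223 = -0.41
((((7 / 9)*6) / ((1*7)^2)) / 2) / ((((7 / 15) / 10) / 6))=300 / 49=6.12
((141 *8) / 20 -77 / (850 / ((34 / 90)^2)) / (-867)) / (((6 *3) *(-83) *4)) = -291235577 / 30858570000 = -0.01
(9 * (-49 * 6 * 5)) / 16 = -6615 / 8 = -826.88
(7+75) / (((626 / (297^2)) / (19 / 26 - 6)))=-495469953 / 8138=-60883.50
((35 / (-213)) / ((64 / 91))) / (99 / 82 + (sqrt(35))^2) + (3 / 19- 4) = -1479760507 / 384497376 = -3.85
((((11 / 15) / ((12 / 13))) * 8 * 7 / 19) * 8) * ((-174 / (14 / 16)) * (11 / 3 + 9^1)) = -2123264 / 45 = -47183.64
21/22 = 0.95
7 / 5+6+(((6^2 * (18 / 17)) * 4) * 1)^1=13589 / 85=159.87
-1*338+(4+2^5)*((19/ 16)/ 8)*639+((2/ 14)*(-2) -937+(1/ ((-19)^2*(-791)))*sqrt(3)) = 479219/ 224 -sqrt(3)/ 285551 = 2139.37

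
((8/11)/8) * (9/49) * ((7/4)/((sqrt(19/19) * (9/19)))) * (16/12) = 19/231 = 0.08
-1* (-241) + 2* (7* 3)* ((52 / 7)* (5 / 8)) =436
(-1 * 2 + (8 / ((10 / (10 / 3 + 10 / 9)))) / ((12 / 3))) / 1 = -1.11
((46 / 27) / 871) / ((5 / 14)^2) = 9016 / 587925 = 0.02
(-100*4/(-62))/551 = 200/17081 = 0.01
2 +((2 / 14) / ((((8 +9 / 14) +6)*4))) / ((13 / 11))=10671 / 5330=2.00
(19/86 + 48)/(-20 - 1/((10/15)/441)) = -143/2021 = -0.07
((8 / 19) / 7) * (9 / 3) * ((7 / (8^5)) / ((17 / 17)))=3 / 77824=0.00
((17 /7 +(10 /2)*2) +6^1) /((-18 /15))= -215 /14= -15.36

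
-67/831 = -0.08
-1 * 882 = -882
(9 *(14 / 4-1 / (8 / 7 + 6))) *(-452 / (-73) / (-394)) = -170856 / 359525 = -0.48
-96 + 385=289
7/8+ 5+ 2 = 63/8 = 7.88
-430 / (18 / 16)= -3440 / 9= -382.22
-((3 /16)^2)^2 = -0.00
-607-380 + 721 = -266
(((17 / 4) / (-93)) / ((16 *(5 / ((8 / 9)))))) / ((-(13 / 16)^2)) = 544 / 707265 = 0.00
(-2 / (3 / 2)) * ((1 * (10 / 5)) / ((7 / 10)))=-80 / 21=-3.81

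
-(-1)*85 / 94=85 / 94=0.90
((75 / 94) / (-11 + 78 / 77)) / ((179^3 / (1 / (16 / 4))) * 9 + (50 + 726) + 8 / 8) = -0.00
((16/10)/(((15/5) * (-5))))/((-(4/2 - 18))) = -1/150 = -0.01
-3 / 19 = -0.16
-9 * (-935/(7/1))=8415/7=1202.14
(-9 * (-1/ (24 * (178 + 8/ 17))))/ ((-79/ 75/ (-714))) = 1365525/ 958744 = 1.42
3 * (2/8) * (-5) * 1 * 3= -45/4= -11.25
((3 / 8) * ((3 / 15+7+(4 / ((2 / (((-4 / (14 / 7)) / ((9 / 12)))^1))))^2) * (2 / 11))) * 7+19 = 5942 / 165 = 36.01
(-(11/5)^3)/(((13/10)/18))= -47916/325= -147.43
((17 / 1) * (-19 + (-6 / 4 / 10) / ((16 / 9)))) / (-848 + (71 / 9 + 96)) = 934371 / 2143040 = 0.44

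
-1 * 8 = -8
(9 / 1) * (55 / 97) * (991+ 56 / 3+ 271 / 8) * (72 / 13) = 37191825 / 1261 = 29493.91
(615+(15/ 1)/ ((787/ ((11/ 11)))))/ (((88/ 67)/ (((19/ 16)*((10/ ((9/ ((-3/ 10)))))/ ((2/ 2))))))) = -51346455/ 277024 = -185.35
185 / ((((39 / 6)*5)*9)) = 74 / 117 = 0.63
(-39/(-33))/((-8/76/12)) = -1482/11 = -134.73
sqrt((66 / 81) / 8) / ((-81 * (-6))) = sqrt(33) / 8748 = 0.00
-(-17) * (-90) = -1530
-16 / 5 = -3.20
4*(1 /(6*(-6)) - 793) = -28549 /9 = -3172.11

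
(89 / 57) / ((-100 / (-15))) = 89 / 380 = 0.23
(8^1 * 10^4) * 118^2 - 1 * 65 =1113919935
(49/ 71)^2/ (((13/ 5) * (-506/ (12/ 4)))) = -0.00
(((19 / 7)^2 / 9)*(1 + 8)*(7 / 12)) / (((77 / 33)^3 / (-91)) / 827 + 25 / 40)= 69859998 / 10156951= 6.88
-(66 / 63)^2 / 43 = -484 / 18963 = -0.03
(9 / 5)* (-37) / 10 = -333 / 50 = -6.66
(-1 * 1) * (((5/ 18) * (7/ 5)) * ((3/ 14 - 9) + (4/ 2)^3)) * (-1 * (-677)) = 7447/ 36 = 206.86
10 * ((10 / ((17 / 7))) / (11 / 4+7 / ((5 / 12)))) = 14000 / 6647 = 2.11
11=11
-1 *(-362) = 362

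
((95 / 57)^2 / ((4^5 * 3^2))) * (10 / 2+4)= 25 / 9216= 0.00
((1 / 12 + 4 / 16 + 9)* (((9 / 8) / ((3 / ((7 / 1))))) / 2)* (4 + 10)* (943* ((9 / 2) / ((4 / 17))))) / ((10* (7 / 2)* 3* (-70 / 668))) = -281103.58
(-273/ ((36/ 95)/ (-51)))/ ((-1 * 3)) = -146965/ 12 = -12247.08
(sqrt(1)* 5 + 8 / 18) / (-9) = -49 / 81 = -0.60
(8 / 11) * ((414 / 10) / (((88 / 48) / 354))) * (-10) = -58137.92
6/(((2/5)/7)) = 105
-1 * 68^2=-4624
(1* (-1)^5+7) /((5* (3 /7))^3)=686 /1125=0.61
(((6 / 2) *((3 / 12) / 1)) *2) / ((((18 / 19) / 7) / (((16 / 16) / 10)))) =133 / 120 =1.11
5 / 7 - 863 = -6036 / 7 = -862.29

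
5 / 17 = 0.29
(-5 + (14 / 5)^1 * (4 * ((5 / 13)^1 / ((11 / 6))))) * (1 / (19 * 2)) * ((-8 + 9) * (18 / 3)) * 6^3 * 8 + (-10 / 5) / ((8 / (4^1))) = -1967453 / 2717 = -724.13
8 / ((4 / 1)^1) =2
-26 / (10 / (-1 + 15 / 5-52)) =130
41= 41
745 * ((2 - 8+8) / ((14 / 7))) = 745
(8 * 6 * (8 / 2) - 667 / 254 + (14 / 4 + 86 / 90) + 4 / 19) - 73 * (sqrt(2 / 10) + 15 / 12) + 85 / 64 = 723563341 / 6949440 - 73 * sqrt(5) / 5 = 71.47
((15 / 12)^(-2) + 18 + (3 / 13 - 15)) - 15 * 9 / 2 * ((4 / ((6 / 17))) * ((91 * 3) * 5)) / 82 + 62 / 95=-6445798951 / 506350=-12729.93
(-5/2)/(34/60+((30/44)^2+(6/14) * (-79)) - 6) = 127050/1973117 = 0.06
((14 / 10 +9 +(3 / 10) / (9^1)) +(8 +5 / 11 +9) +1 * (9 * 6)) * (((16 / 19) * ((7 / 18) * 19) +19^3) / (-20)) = -151788191 / 5400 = -28108.92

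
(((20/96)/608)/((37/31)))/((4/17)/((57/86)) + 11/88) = 2635/4405664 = 0.00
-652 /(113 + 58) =-652 /171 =-3.81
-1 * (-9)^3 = 729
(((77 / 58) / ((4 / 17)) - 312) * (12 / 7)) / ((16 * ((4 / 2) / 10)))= -1066125 / 6496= -164.12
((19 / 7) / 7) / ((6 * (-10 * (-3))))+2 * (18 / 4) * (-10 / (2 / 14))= -5556581 / 8820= -630.00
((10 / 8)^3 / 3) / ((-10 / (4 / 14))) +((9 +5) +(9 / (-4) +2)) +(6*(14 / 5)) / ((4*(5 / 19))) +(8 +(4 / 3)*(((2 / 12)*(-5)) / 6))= 11341879 / 302400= 37.51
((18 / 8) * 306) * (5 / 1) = 6885 / 2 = 3442.50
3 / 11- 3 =-30 / 11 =-2.73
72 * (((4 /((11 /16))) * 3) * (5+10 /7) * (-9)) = -5598720 /77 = -72710.65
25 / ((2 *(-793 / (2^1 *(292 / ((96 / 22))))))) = -20075 / 9516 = -2.11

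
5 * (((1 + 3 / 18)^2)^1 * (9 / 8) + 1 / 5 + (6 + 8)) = 2517 / 32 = 78.66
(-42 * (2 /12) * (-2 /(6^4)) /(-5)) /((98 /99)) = -0.00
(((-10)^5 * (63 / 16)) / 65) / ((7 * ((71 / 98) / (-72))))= 79380000 / 923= 86002.17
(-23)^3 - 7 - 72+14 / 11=-12244.73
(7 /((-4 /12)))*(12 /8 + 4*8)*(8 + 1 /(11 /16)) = -73164 /11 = -6651.27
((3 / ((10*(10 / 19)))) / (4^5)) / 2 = 57 / 204800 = 0.00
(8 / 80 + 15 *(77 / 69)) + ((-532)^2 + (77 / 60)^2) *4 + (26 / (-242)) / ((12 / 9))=1132119.35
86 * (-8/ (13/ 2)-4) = -5848/ 13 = -449.85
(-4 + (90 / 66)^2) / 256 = -259 / 30976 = -0.01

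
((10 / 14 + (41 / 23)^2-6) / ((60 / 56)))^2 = 3.87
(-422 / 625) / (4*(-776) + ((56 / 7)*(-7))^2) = -211 / 10000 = -0.02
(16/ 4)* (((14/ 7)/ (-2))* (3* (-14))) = 168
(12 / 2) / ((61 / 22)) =132 / 61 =2.16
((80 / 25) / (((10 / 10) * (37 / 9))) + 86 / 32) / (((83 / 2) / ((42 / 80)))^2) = 4524219 / 8156576000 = 0.00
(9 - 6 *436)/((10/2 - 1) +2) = -869/2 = -434.50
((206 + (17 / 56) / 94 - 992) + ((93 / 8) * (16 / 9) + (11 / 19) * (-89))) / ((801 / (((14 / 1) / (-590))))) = 49019227 / 2025709776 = 0.02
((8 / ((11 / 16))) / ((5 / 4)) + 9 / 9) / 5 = 567 / 275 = 2.06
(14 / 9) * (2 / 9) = 28 / 81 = 0.35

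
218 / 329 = 0.66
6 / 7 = 0.86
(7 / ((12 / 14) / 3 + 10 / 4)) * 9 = 294 / 13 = 22.62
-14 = -14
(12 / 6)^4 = 16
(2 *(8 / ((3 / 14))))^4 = 2517630976 / 81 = 31081863.90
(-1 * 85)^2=7225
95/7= 13.57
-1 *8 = -8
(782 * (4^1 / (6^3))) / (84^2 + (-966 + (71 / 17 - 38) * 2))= 6647 / 2764260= 0.00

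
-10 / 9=-1.11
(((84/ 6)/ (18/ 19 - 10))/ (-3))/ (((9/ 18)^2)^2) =1064/ 129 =8.25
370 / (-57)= -370 / 57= -6.49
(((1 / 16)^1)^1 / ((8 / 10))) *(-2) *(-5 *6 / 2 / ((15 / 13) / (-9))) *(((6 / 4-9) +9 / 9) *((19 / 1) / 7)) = 144495 / 448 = 322.53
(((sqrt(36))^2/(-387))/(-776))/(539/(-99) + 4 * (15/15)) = -9/108446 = -0.00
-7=-7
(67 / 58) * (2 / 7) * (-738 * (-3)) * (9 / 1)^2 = 12015378 / 203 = 59189.05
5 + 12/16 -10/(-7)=201/28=7.18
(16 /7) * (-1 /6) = -8 /21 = -0.38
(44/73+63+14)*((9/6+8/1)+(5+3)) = 198275/146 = 1358.05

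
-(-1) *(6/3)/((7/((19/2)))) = 19/7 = 2.71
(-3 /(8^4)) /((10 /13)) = -39 /40960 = -0.00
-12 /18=-2 /3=-0.67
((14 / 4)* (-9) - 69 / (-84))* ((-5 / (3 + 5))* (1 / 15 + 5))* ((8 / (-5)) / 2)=-16321 / 210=-77.72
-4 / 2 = -2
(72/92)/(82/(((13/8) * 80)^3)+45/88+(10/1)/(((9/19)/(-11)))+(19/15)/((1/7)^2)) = -3915054000/848656588811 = -0.00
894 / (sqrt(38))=447 *sqrt(38) / 19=145.03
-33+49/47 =-1502/47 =-31.96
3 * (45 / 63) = 15 / 7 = 2.14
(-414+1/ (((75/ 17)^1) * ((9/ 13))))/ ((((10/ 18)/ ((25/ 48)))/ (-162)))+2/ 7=17591507/ 280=62826.81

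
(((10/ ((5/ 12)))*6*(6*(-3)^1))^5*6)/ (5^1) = -701982420492091392/ 5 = -140396484098418278.40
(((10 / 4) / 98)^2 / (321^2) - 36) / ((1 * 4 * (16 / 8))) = -142503229991 / 31667384448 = -4.50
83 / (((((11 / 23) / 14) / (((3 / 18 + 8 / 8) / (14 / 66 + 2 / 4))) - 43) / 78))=-14592396 / 96875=-150.63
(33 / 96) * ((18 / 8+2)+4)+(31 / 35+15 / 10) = 23393 / 4480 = 5.22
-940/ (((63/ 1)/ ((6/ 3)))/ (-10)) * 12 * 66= 1654400/ 7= 236342.86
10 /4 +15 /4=6.25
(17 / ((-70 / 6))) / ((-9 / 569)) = 9673 / 105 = 92.12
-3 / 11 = -0.27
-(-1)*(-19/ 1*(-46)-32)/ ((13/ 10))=8420/ 13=647.69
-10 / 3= -3.33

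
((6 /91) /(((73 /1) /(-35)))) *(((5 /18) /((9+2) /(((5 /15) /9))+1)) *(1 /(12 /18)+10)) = -575 /1696812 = -0.00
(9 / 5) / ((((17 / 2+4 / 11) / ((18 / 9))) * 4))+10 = 3283 / 325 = 10.10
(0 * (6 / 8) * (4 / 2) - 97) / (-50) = 97 / 50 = 1.94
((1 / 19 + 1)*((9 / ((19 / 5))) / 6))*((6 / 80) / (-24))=-0.00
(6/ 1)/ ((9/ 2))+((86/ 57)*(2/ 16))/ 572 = 57977/ 43472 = 1.33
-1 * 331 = -331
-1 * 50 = -50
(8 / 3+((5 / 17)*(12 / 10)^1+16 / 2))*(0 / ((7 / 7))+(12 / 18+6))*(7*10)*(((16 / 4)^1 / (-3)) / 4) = -786800 / 459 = -1714.16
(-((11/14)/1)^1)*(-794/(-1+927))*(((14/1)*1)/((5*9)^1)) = 4367/20835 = 0.21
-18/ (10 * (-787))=9/ 3935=0.00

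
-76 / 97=-0.78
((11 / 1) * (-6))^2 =4356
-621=-621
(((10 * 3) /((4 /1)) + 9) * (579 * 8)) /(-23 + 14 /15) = -1146420 /331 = -3463.50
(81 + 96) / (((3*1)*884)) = 59 / 884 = 0.07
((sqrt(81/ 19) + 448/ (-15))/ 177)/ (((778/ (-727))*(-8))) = -20356/ 1032795 + 2181*sqrt(19)/ 6977104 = -0.02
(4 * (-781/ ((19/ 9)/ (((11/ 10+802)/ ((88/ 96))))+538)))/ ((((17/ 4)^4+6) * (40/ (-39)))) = 1690787374848/ 99226499757245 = 0.02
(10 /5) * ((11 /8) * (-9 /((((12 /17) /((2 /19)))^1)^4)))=-918731 /75064896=-0.01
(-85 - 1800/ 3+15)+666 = -4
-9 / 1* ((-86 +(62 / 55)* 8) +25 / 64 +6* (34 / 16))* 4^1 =2022489 / 880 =2298.28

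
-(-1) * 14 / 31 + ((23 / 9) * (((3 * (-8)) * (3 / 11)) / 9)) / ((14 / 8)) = -13114 / 21483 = -0.61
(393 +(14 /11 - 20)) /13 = 4117 /143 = 28.79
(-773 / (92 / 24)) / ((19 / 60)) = -278280 / 437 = -636.80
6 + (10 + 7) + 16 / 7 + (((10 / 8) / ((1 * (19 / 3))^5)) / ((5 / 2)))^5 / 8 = 4217482172626259929082860592050236789 / 166793080273354912449604421622654208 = 25.29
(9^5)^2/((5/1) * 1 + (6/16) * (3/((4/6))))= 55788550416/107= 521388321.64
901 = 901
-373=-373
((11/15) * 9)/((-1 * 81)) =-11/135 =-0.08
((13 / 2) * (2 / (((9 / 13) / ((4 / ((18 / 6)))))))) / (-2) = -338 / 27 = -12.52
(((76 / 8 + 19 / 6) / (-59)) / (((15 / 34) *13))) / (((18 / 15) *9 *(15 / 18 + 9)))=-1292 / 3665493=-0.00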